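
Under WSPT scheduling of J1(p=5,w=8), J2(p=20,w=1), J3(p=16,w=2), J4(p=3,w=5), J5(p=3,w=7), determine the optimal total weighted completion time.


WSPT order (by p/w): J5 → J4 → J1 → J3 → J2
  J5: C=3, w·C=7×3=21
  J4: C=6, w·C=5×6=30
  J1: C=11, w·C=8×11=88
  J3: C=27, w·C=2×27=54
  J2: C=47, w·C=1×47=47
Σ w·C = 240
= 240


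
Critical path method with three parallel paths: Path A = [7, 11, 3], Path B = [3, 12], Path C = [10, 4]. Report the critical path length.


Path A: 7 + 11 + 3 = 21
Path B: 3 + 12 = 15
Path C: 10 + 4 = 14
Critical path = longest = max(21, 15, 14)
= 21 (Path A)


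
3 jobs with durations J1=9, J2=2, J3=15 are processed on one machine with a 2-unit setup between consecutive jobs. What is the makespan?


Makespan = Σ processing + (n-1) × setup
= (9 + 2 + 15) + (3-1)×2
= 26 + 4
= 30 time units


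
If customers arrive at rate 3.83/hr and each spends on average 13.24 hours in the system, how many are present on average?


Little's law: L = λ × W
= 3.83 × 13.24
= 50.71


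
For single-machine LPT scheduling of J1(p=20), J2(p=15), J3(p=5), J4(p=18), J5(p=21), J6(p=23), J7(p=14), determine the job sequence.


LPT: sort by longest processing time first
  J6: p=23
  J5: p=21
  J1: p=20
  J4: p=18
  J2: p=15
  J7: p=14
  J3: p=5
Order: J6 → J5 → J1 → J4 → J2 → J7 → J3


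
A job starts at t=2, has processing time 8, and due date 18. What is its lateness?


Completion = 2 + 8 = 10
Lateness = C - d = 10 - 18
= -8


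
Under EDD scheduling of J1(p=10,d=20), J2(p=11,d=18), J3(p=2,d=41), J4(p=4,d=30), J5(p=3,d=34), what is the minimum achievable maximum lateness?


EDD order: J2 → J1 → J4 → J5 → J3
Completion and lateness:
  J2: C=11, d=18, L=11-18=-7
  J1: C=21, d=20, L=21-20=1
  J4: C=25, d=30, L=25-30=-5
  J5: C=28, d=34, L=28-34=-6
  J3: C=30, d=41, L=30-41=-11
Lmax = max(-7, 1, -5, -6, -11)
= 1


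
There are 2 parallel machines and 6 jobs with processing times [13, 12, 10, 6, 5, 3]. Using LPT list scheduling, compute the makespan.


Jobs (LPT sorted): [13, 12, 10, 6, 5, 3]
Machines: 2
  J=13 → Machine 1 (load: 0+13=13)
  J=12 → Machine 2 (load: 0+12=12)
  J=10 → Machine 2 (load: 12+10=22)
  J=6 → Machine 1 (load: 13+6=19)
  J=5 → Machine 1 (load: 19+5=24)
  J=3 → Machine 2 (load: 22+3=25)
Machine loads: [24, 25]
Makespan = max = 25 time units


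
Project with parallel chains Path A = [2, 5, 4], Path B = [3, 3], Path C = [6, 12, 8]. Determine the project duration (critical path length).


Path A: 2 + 5 + 4 = 11
Path B: 3 + 3 = 6
Path C: 6 + 12 + 8 = 26
Critical path = longest = max(11, 6, 26)
= 26 (Path C)


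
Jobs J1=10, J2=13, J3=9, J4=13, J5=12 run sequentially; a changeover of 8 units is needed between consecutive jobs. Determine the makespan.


Makespan = Σ processing + (n-1) × setup
= (10 + 13 + 9 + 13 + 12) + (5-1)×8
= 57 + 32
= 89 time units


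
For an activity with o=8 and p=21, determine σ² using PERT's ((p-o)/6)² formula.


σ² = ((p - o) / 6)² = (p - o)² / 36
= (21 - 8)² / 36
= 13² / 36
= 169 / 36
= 4.6944


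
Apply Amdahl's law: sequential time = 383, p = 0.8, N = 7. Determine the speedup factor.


Amdahl's law: T_p = T × ((1-p) + p/N)
= 383 × ((1-0.8) + 0.8/7)
= 383 × (0.20 + 0.1143)
= 383 × 0.3143
= 120.37
Speedup = 383/120.37
= 3.18×


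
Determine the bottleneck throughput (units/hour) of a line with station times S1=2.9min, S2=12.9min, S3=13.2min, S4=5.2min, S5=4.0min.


Bottleneck = longest station time
Station times: [2.9, 12.9, 13.2, 5.2, 4.0]
Max = 13.2 min
Rate = 60 / 13.2
= 4.55 units/hour (bottleneck: 13.2min)


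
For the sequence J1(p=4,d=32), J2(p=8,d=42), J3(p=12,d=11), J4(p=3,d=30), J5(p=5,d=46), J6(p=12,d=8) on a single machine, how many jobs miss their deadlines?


Completion vs due date:
  J1: C=4, d=32 → on time
  J2: C=12, d=42 → on time
  J3: C=24, d=11 → TARDY
  J4: C=27, d=30 → on time
  J5: C=32, d=46 → on time
  J6: C=44, d=8 → TARDY
Tardy jobs: J3, J6
Count = 2


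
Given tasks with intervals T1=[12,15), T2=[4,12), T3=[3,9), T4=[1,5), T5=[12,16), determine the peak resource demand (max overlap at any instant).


Check each time point for overlaps:
  t=4: 3 tasks active (T2, T3, T4)
Max concurrent = 3


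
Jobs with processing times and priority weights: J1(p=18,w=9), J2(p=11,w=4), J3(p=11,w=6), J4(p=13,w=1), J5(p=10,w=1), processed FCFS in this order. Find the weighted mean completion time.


Completion times:
  J1: C=18, w×C=9×18=162
  J2: C=29, w×C=4×29=116
  J3: C=40, w×C=6×40=240
  J4: C=53, w×C=1×53=53
  J5: C=63, w×C=1×63=63
Sum w×C = 634
Sum w = 21
Weighted avg = 634/21
= 30.19


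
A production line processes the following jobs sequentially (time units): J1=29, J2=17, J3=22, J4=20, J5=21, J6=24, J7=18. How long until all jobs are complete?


Sequential makespan: sum all processing times
= 29 + 17 + 22 + 20 + 21 + 24 + 18
= 151 time units


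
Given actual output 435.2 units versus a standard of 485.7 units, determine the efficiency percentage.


Efficiency = (actual / standard) × 100
= (435.2 / 485.7) × 100
= 89.6%


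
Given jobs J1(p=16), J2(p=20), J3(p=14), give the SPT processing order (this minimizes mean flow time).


SPT: sort by shortest processing time
  J3: p=14
  J1: p=16
  J2: p=20
Order: J3 → J1 → J2


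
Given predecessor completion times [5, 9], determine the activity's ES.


ES = max of all predecessor completion times
Predecessors: [5, 9]
ES = max(5, 9)
= 9


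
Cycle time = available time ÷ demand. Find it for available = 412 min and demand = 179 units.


Cycle time = available time / demand
= 412 / 179
= 2.30 min/unit


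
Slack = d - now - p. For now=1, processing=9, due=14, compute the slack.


Slack = due - current_time - processing
= 14 - 1 - 9
= 4


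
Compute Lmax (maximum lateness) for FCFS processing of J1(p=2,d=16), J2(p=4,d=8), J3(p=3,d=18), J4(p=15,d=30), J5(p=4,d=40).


Lateness per job (L = C - d):
  J1: C=2, d=16, L=-14
  J2: C=6, d=8, L=-2
  J3: C=9, d=18, L=-9
  J4: C=24, d=30, L=-6
  J5: C=28, d=40, L=-12
Lmax = max(-14, -2, -9, -6, -12)
= -2


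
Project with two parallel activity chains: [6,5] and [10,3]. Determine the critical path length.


Path A: 6 + 5 = 11
Path B: 10 + 3 = 13
Critical path = longest = max(11, 13)
= 13 (Path B)


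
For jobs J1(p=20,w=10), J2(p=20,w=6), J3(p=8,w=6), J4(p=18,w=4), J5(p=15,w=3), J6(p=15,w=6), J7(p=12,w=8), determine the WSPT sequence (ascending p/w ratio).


WSPT (Smith's rule): sort by p/w ascending
  J3: p/w = 8/6 = 1.333
  J7: p/w = 12/8 = 1.500
  J1: p/w = 20/10 = 2.000
  J6: p/w = 15/6 = 2.500
  J2: p/w = 20/6 = 3.333
  J4: p/w = 18/4 = 4.500
  J5: p/w = 15/3 = 5.000
Order: J3 → J7 → J1 → J6 → J2 → J4 → J5


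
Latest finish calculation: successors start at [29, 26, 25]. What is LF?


LF = min of all successor start times
Successors start at: [29, 26, 25]
LF = min(29, 26, 25)
= 25


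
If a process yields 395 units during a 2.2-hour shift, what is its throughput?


Throughput = units / time
= 395 / 2.2
= 179.5 units/hour


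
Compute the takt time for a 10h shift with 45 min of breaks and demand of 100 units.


Available = 10×60 - 45 = 555 min
Takt time = 555 / 100
= 5.55 min/unit


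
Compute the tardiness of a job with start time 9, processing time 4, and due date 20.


Completion = start + processing = 9 + 4 = 13
Tardiness = max(0, C - d) = max(0, 13 - 20)
= max(0, -7)
= 0


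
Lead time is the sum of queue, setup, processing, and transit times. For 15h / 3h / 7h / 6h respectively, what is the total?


Lead time = queue + setup + processing + transit
= 15 + 3 + 7 + 6
= 31 hours


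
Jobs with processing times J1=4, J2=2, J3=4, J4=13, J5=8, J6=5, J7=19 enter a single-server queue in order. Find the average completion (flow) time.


Completion times:
  J1: completes at 4
  J2: completes at 6
  J3: completes at 10
  J4: completes at 23
  J5: completes at 31
  J6: completes at 36
  J7: completes at 55
Sum = 165
Average = 165/7
= 23.57


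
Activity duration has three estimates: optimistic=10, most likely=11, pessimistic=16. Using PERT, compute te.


te = (o + 4m + p) / 6
= (10 + 4×11 + 16) / 6
= (10 + 44 + 16) / 6
= 70 / 6
= 11.67


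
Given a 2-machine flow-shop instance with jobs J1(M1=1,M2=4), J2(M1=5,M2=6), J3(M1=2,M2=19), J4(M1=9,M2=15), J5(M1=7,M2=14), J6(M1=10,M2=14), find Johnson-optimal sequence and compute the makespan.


Johnson's rule:
Group 1 (M1≤M2, sort by M1): ['J1', 'J3', 'J2', 'J5', 'J4', 'J6']
Group 2 (M1>M2, sort desc M2): []
Sequence: J1 → J3 → J2 → J5 → J4 → J6
Makespan calculation:
  J1: M1 done=1, M2 done=5
  J3: M1 done=3, M2 done=24
  J2: M1 done=8, M2 done=30
  J5: M1 done=15, M2 done=44
  J4: M1 done=24, M2 done=59
  J6: M1 done=34, M2 done=73
= Sequence: J1 → J3 → J2 → J5 → J4 → J6, Makespan: 73


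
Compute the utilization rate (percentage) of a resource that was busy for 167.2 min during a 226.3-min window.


Utilization = busy / total × 100
= 167.2 / 226.3 × 100
= 73.9%


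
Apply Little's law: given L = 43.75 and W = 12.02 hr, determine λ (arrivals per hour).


Little's law: L = λW → λ = L / W
= 43.75 / 12.02
= 3.64 per hour


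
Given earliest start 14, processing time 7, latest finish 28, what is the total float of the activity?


EF = ES + duration = 14 + 7 = 21
LS = LF - duration = 28 - 7 = 21
Total Float = LF - EF = 28 - 21
(or LS - ES = 21 - 14)
= 7


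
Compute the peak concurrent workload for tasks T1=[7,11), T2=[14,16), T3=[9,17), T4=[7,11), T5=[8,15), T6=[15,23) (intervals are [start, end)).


Check each time point for overlaps:
  t=9: 4 tasks active (T1, T3, T4, T5)
Max concurrent = 4


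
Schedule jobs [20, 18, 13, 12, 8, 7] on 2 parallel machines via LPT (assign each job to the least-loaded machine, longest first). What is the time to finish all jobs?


Jobs (LPT sorted): [20, 18, 13, 12, 8, 7]
Machines: 2
  J=20 → Machine 1 (load: 0+20=20)
  J=18 → Machine 2 (load: 0+18=18)
  J=13 → Machine 2 (load: 18+13=31)
  J=12 → Machine 1 (load: 20+12=32)
  J=8 → Machine 2 (load: 31+8=39)
  J=7 → Machine 1 (load: 32+7=39)
Machine loads: [39, 39]
Makespan = max = 39 time units


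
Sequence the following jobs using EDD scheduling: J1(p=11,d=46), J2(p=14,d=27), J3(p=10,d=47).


EDD: sort by earliest due date
  J2: d=27, p=14
  J1: d=46, p=11
  J3: d=47, p=10
Order: J2 → J1 → J3


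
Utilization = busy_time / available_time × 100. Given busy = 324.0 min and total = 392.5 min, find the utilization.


Utilization = busy / total × 100
= 324.0 / 392.5 × 100
= 82.5%


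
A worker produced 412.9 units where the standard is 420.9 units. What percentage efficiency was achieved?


Efficiency = (actual / standard) × 100
= (412.9 / 420.9) × 100
= 98.1%


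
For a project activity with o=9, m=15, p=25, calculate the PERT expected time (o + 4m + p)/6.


te = (o + 4m + p) / 6
= (9 + 4×15 + 25) / 6
= (9 + 60 + 25) / 6
= 94 / 6
= 15.67


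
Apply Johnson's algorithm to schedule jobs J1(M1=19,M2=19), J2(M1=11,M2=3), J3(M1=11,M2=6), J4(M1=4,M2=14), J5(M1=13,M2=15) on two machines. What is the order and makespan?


Johnson's rule:
Group 1 (M1≤M2, sort by M1): ['J4', 'J5', 'J1']
Group 2 (M1>M2, sort desc M2): ['J3', 'J2']
Sequence: J4 → J5 → J1 → J3 → J2
Makespan calculation:
  J4: M1 done=4, M2 done=18
  J5: M1 done=17, M2 done=33
  J1: M1 done=36, M2 done=55
  J3: M1 done=47, M2 done=61
  J2: M1 done=58, M2 done=64
= Sequence: J4 → J5 → J1 → J3 → J2, Makespan: 64


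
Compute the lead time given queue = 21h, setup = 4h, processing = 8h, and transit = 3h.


Lead time = queue + setup + processing + transit
= 21 + 4 + 8 + 3
= 36 hours


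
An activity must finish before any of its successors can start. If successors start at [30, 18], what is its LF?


LF = min of all successor start times
Successors start at: [30, 18]
LF = min(30, 18)
= 18


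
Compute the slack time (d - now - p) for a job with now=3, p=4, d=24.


Slack = due - current_time - processing
= 24 - 3 - 4
= 17


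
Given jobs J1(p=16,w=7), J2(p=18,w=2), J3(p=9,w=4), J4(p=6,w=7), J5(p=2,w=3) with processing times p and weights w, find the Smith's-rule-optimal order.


WSPT (Smith's rule): sort by p/w ascending
  J5: p/w = 2/3 = 0.667
  J4: p/w = 6/7 = 0.857
  J3: p/w = 9/4 = 2.250
  J1: p/w = 16/7 = 2.286
  J2: p/w = 18/2 = 9.000
Order: J5 → J4 → J3 → J1 → J2


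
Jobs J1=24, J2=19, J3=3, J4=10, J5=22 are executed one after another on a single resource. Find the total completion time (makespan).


Sequential makespan: sum all processing times
= 24 + 19 + 3 + 10 + 22
= 78 time units


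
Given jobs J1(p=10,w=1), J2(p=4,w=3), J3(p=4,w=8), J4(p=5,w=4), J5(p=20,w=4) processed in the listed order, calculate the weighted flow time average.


Completion times:
  J1: C=10, w×C=1×10=10
  J2: C=14, w×C=3×14=42
  J3: C=18, w×C=8×18=144
  J4: C=23, w×C=4×23=92
  J5: C=43, w×C=4×43=172
Sum w×C = 460
Sum w = 20
Weighted avg = 460/20
= 23.00


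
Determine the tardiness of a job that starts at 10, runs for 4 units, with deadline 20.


Completion = start + processing = 10 + 4 = 14
Tardiness = max(0, C - d) = max(0, 14 - 20)
= max(0, -6)
= 0


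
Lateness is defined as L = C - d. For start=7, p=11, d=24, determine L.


Completion = 7 + 11 = 18
Lateness = C - d = 18 - 24
= -6


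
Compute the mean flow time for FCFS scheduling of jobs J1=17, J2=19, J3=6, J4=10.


Completion times:
  J1: completes at 17
  J2: completes at 36
  J3: completes at 42
  J4: completes at 52
Sum = 147
Average = 147/4
= 36.75


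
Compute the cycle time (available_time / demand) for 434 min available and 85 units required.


Cycle time = available time / demand
= 434 / 85
= 5.11 min/unit


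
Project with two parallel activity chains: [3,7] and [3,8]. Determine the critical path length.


Path A: 3 + 7 = 10
Path B: 3 + 8 = 11
Critical path = longest = max(10, 11)
= 11 (Path B)


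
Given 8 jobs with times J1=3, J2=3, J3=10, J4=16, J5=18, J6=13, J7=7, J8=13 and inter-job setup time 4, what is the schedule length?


Makespan = Σ processing + (n-1) × setup
= (3 + 3 + 10 + 16 + 18 + 13 + 7 + 13) + (8-1)×4
= 83 + 28
= 111 time units


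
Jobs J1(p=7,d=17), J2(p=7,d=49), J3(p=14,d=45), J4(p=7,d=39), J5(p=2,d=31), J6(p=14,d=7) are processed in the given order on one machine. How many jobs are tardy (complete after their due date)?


Completion vs due date:
  J1: C=7, d=17 → on time
  J2: C=14, d=49 → on time
  J3: C=28, d=45 → on time
  J4: C=35, d=39 → on time
  J5: C=37, d=31 → TARDY
  J6: C=51, d=7 → TARDY
Tardy jobs: J5, J6
Count = 2


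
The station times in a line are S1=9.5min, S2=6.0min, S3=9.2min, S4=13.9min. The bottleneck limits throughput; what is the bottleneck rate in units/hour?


Bottleneck = longest station time
Station times: [9.5, 6.0, 9.2, 13.9]
Max = 13.9 min
Rate = 60 / 13.9
= 4.32 units/hour (bottleneck: 13.9min)


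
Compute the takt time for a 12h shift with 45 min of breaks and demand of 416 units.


Available = 12×60 - 45 = 675 min
Takt time = 675 / 416
= 1.62 min/unit


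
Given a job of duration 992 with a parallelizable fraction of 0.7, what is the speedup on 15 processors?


Amdahl's law: T_p = T × ((1-p) + p/N)
= 992 × ((1-0.7) + 0.7/15)
= 992 × (0.30 + 0.0467)
= 992 × 0.3467
= 343.89
Speedup = 992/343.89
= 2.88×


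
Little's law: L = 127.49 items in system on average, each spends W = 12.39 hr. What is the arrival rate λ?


Little's law: L = λW → λ = L / W
= 127.49 / 12.39
= 10.29 per hour


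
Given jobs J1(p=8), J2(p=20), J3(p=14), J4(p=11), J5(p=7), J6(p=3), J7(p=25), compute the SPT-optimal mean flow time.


SPT order: J6 → J5 → J1 → J4 → J3 → J2 → J7
Completion times:
  J6: C=3
  J5: C=10
  J1: C=18
  J4: C=29
  J3: C=43
  J2: C=63
  J7: C=88
Sum = 254, n = 7
Mean flow = 254/7
= 36.29


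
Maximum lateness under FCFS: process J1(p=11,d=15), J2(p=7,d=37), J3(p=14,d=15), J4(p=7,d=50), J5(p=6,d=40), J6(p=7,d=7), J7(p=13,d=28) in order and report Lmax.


Lateness per job (L = C - d):
  J1: C=11, d=15, L=-4
  J2: C=18, d=37, L=-19
  J3: C=32, d=15, L=17
  J4: C=39, d=50, L=-11
  J5: C=45, d=40, L=5
  J6: C=52, d=7, L=45
  J7: C=65, d=28, L=37
Lmax = max(-4, -19, 17, -11, 5, 45, 37)
= 45


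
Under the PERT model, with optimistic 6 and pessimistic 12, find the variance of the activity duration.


σ² = ((p - o) / 6)² = (p - o)² / 36
= (12 - 6)² / 36
= 6² / 36
= 36 / 36
= 1.0000


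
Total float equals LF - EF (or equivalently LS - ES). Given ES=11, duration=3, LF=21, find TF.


EF = ES + duration = 11 + 3 = 14
LS = LF - duration = 21 - 3 = 18
Total Float = LF - EF = 21 - 14
(or LS - ES = 18 - 11)
= 7


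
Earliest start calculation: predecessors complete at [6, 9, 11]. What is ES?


ES = max of all predecessor completion times
Predecessors: [6, 9, 11]
ES = max(6, 9, 11)
= 11


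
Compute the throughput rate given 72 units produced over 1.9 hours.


Throughput = units / time
= 72 / 1.9
= 37.9 units/hour


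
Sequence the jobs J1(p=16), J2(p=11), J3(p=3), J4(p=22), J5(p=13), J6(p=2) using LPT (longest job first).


LPT: sort by longest processing time first
  J4: p=22
  J1: p=16
  J5: p=13
  J2: p=11
  J3: p=3
  J6: p=2
Order: J4 → J1 → J5 → J2 → J3 → J6


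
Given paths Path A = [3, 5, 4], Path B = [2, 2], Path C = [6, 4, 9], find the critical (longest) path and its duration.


Path A: 3 + 5 + 4 = 12
Path B: 2 + 2 = 4
Path C: 6 + 4 + 9 = 19
Critical path = longest = max(12, 4, 19)
= 19 (Path C)


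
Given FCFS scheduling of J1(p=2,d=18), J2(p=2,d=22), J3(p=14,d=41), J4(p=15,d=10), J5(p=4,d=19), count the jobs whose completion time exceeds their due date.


Completion vs due date:
  J1: C=2, d=18 → on time
  J2: C=4, d=22 → on time
  J3: C=18, d=41 → on time
  J4: C=33, d=10 → TARDY
  J5: C=37, d=19 → TARDY
Tardy jobs: J4, J5
Count = 2


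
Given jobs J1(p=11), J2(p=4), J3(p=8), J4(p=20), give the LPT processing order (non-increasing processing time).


LPT: sort by longest processing time first
  J4: p=20
  J1: p=11
  J3: p=8
  J2: p=4
Order: J4 → J1 → J3 → J2


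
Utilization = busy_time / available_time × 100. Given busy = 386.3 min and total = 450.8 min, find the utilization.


Utilization = busy / total × 100
= 386.3 / 450.8 × 100
= 85.7%


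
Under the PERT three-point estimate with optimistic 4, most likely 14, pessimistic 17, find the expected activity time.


te = (o + 4m + p) / 6
= (4 + 4×14 + 17) / 6
= (4 + 56 + 17) / 6
= 77 / 6
= 12.83


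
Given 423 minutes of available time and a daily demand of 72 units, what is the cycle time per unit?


Cycle time = available time / demand
= 423 / 72
= 5.88 min/unit


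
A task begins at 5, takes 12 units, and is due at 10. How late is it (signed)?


Completion = 5 + 12 = 17
Lateness = C - d = 17 - 10
= 7


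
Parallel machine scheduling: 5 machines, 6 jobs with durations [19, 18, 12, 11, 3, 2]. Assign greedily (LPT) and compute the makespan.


Jobs (LPT sorted): [19, 18, 12, 11, 3, 2]
Machines: 5
  J=19 → Machine 1 (load: 0+19=19)
  J=18 → Machine 2 (load: 0+18=18)
  J=12 → Machine 3 (load: 0+12=12)
  J=11 → Machine 4 (load: 0+11=11)
  J=3 → Machine 5 (load: 0+3=3)
  J=2 → Machine 5 (load: 3+2=5)
Machine loads: [19, 18, 12, 11, 5]
Makespan = max = 19 time units


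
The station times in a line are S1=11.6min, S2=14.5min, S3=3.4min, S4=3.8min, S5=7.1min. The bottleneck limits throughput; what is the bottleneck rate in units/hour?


Bottleneck = longest station time
Station times: [11.6, 14.5, 3.4, 3.8, 7.1]
Max = 14.5 min
Rate = 60 / 14.5
= 4.14 units/hour (bottleneck: 14.5min)


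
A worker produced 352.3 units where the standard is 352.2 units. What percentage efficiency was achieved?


Efficiency = (actual / standard) × 100
= (352.3 / 352.2) × 100
= 100.0%


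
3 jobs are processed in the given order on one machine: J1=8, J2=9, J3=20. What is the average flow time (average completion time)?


Completion times:
  J1: completes at 8
  J2: completes at 17
  J3: completes at 37
Sum = 62
Average = 62/3
= 20.67


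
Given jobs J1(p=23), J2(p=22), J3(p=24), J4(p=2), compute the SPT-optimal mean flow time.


SPT order: J4 → J2 → J1 → J3
Completion times:
  J4: C=2
  J2: C=24
  J1: C=47
  J3: C=71
Sum = 144, n = 4
Mean flow = 144/4
= 36.00


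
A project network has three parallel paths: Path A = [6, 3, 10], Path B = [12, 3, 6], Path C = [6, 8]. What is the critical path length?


Path A: 6 + 3 + 10 = 19
Path B: 12 + 3 + 6 = 21
Path C: 6 + 8 = 14
Critical path = longest = max(19, 21, 14)
= 21 (Path B)


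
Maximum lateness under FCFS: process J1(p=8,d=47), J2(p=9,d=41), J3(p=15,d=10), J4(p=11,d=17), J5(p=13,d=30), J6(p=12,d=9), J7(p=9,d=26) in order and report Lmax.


Lateness per job (L = C - d):
  J1: C=8, d=47, L=-39
  J2: C=17, d=41, L=-24
  J3: C=32, d=10, L=22
  J4: C=43, d=17, L=26
  J5: C=56, d=30, L=26
  J6: C=68, d=9, L=59
  J7: C=77, d=26, L=51
Lmax = max(-39, -24, 22, 26, 26, 59, 51)
= 59


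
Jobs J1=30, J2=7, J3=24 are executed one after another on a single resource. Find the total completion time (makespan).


Sequential makespan: sum all processing times
= 30 + 7 + 24
= 61 time units


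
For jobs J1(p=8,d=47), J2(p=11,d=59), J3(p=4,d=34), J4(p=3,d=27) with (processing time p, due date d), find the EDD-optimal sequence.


EDD: sort by earliest due date
  J4: d=27, p=3
  J3: d=34, p=4
  J1: d=47, p=8
  J2: d=59, p=11
Order: J4 → J3 → J1 → J2


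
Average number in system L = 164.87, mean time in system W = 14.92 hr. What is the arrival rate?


Little's law: L = λW → λ = L / W
= 164.87 / 14.92
= 11.05 per hour


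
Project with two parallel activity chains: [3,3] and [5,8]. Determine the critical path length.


Path A: 3 + 3 = 6
Path B: 5 + 8 = 13
Critical path = longest = max(6, 13)
= 13 (Path B)


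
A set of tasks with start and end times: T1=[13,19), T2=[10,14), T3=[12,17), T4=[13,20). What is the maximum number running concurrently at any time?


Check each time point for overlaps:
  t=13: 4 tasks active (T1, T2, T3, T4)
Max concurrent = 4


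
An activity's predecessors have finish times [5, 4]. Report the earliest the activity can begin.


ES = max of all predecessor completion times
Predecessors: [5, 4]
ES = max(5, 4)
= 5


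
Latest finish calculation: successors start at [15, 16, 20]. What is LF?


LF = min of all successor start times
Successors start at: [15, 16, 20]
LF = min(15, 16, 20)
= 15


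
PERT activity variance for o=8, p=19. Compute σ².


σ² = ((p - o) / 6)² = (p - o)² / 36
= (19 - 8)² / 36
= 11² / 36
= 121 / 36
= 3.3611


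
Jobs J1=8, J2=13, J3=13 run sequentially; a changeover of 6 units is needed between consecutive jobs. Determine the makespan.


Makespan = Σ processing + (n-1) × setup
= (8 + 13 + 13) + (3-1)×6
= 34 + 12
= 46 time units


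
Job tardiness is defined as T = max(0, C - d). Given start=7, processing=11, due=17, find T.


Completion = start + processing = 7 + 11 = 18
Tardiness = max(0, C - d) = max(0, 18 - 17)
= max(0, 1)
= 1


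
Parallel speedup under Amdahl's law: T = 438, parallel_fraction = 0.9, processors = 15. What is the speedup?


Amdahl's law: T_p = T × ((1-p) + p/N)
= 438 × ((1-0.9) + 0.9/15)
= 438 × (0.10 + 0.0600)
= 438 × 0.1600
= 70.08
Speedup = 438/70.08
= 6.25×


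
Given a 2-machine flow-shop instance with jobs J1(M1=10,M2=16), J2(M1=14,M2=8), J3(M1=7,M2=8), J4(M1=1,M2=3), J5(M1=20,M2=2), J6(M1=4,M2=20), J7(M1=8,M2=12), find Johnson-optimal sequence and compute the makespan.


Johnson's rule:
Group 1 (M1≤M2, sort by M1): ['J4', 'J6', 'J3', 'J7', 'J1']
Group 2 (M1>M2, sort desc M2): ['J2', 'J5']
Sequence: J4 → J6 → J3 → J7 → J1 → J2 → J5
Makespan calculation:
  J4: M1 done=1, M2 done=4
  J6: M1 done=5, M2 done=25
  J3: M1 done=12, M2 done=33
  J7: M1 done=20, M2 done=45
  J1: M1 done=30, M2 done=61
  J2: M1 done=44, M2 done=69
  J5: M1 done=64, M2 done=71
= Sequence: J4 → J6 → J3 → J7 → J1 → J2 → J5, Makespan: 71


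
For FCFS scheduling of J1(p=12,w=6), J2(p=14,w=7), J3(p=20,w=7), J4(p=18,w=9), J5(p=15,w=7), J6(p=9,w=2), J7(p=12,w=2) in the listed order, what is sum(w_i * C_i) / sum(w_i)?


Completion times:
  J1: C=12, w×C=6×12=72
  J2: C=26, w×C=7×26=182
  J3: C=46, w×C=7×46=322
  J4: C=64, w×C=9×64=576
  J5: C=79, w×C=7×79=553
  J6: C=88, w×C=2×88=176
  J7: C=100, w×C=2×100=200
Sum w×C = 2081
Sum w = 40
Weighted avg = 2081/40
= 52.02


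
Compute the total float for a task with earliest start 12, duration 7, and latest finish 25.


EF = ES + duration = 12 + 7 = 19
LS = LF - duration = 25 - 7 = 18
Total Float = LF - EF = 25 - 19
(or LS - ES = 18 - 12)
= 6


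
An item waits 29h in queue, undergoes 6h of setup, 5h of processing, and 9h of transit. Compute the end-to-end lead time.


Lead time = queue + setup + processing + transit
= 29 + 6 + 5 + 9
= 49 hours


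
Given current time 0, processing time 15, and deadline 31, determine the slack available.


Slack = due - current_time - processing
= 31 - 0 - 15
= 16


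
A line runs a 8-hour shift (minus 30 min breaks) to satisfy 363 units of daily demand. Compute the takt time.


Available = 8×60 - 30 = 450 min
Takt time = 450 / 363
= 1.24 min/unit


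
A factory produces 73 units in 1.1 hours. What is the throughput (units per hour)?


Throughput = units / time
= 73 / 1.1
= 66.4 units/hour


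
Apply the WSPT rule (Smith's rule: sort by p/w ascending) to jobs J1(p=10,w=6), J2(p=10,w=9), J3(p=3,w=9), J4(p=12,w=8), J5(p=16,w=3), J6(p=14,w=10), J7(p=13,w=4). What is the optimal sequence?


WSPT (Smith's rule): sort by p/w ascending
  J3: p/w = 3/9 = 0.333
  J2: p/w = 10/9 = 1.111
  J6: p/w = 14/10 = 1.400
  J4: p/w = 12/8 = 1.500
  J1: p/w = 10/6 = 1.667
  J7: p/w = 13/4 = 3.250
  J5: p/w = 16/3 = 5.333
Order: J3 → J2 → J6 → J4 → J1 → J7 → J5


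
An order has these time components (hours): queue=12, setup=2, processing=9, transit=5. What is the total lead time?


Lead time = queue + setup + processing + transit
= 12 + 2 + 9 + 5
= 28 hours


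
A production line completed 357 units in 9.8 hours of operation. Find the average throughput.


Throughput = units / time
= 357 / 9.8
= 36.4 units/hour


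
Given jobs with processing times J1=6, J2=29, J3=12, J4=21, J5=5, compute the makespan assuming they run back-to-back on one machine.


Sequential makespan: sum all processing times
= 6 + 29 + 12 + 21 + 5
= 73 time units


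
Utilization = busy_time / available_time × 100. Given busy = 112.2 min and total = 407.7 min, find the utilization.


Utilization = busy / total × 100
= 112.2 / 407.7 × 100
= 27.5%


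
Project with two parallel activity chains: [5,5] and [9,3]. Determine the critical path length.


Path A: 5 + 5 = 10
Path B: 9 + 3 = 12
Critical path = longest = max(10, 12)
= 12 (Path B)


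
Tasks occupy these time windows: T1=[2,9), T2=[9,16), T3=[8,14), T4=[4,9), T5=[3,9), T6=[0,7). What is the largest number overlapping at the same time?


Check each time point for overlaps:
  t=4: 4 tasks active (T1, T4, T5, T6)
Max concurrent = 4


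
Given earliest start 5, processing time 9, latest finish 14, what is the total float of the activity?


EF = ES + duration = 5 + 9 = 14
LS = LF - duration = 14 - 9 = 5
Total Float = LF - EF = 14 - 14
(or LS - ES = 5 - 5)
= 0


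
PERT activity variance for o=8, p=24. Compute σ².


σ² = ((p - o) / 6)² = (p - o)² / 36
= (24 - 8)² / 36
= 16² / 36
= 256 / 36
= 7.1111


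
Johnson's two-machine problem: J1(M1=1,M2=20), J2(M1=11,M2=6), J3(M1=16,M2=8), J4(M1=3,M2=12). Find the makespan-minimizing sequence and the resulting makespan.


Johnson's rule:
Group 1 (M1≤M2, sort by M1): ['J1', 'J4']
Group 2 (M1>M2, sort desc M2): ['J3', 'J2']
Sequence: J1 → J4 → J3 → J2
Makespan calculation:
  J1: M1 done=1, M2 done=21
  J4: M1 done=4, M2 done=33
  J3: M1 done=20, M2 done=41
  J2: M1 done=31, M2 done=47
= Sequence: J1 → J4 → J3 → J2, Makespan: 47


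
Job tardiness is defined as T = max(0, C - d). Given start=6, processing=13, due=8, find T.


Completion = start + processing = 6 + 13 = 19
Tardiness = max(0, C - d) = max(0, 19 - 8)
= max(0, 11)
= 11


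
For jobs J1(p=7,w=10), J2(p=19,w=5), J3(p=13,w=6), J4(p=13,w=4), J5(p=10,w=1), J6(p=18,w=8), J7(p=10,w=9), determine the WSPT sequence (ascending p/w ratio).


WSPT (Smith's rule): sort by p/w ascending
  J1: p/w = 7/10 = 0.700
  J7: p/w = 10/9 = 1.111
  J3: p/w = 13/6 = 2.167
  J6: p/w = 18/8 = 2.250
  J4: p/w = 13/4 = 3.250
  J2: p/w = 19/5 = 3.800
  J5: p/w = 10/1 = 10.000
Order: J1 → J7 → J3 → J6 → J4 → J2 → J5


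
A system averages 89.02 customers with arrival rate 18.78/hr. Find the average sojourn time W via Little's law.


Little's law: L = λW → W = L / λ
= 89.02 / 18.78
= 4.74 hours


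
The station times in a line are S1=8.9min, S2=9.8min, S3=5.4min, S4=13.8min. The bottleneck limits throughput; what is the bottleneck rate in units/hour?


Bottleneck = longest station time
Station times: [8.9, 9.8, 5.4, 13.8]
Max = 13.8 min
Rate = 60 / 13.8
= 4.35 units/hour (bottleneck: 13.8min)


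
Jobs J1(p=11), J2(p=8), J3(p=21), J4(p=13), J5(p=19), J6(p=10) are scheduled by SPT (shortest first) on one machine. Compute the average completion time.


SPT order: J2 → J6 → J1 → J4 → J5 → J3
Completion times:
  J2: C=8
  J6: C=18
  J1: C=29
  J4: C=42
  J5: C=61
  J3: C=82
Sum = 240, n = 6
Mean flow = 240/6
= 40.00


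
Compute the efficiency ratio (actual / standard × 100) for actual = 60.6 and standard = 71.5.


Efficiency = (actual / standard) × 100
= (60.6 / 71.5) × 100
= 84.8%


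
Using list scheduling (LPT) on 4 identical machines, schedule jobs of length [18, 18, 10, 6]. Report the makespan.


Jobs (LPT sorted): [18, 18, 10, 6]
Machines: 4
  J=18 → Machine 1 (load: 0+18=18)
  J=18 → Machine 2 (load: 0+18=18)
  J=10 → Machine 3 (load: 0+10=10)
  J=6 → Machine 4 (load: 0+6=6)
Machine loads: [18, 18, 10, 6]
Makespan = max = 18 time units


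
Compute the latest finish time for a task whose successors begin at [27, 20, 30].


LF = min of all successor start times
Successors start at: [27, 20, 30]
LF = min(27, 20, 30)
= 20


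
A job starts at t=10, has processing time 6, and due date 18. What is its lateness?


Completion = 10 + 6 = 16
Lateness = C - d = 16 - 18
= -2


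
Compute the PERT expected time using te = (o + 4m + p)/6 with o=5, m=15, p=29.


te = (o + 4m + p) / 6
= (5 + 4×15 + 29) / 6
= (5 + 60 + 29) / 6
= 94 / 6
= 15.67


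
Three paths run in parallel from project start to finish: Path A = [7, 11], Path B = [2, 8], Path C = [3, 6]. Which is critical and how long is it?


Path A: 7 + 11 = 18
Path B: 2 + 8 = 10
Path C: 3 + 6 = 9
Critical path = longest = max(18, 10, 9)
= 18 (Path A)


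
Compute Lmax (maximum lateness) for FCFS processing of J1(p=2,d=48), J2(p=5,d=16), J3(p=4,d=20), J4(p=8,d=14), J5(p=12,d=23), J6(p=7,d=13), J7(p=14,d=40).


Lateness per job (L = C - d):
  J1: C=2, d=48, L=-46
  J2: C=7, d=16, L=-9
  J3: C=11, d=20, L=-9
  J4: C=19, d=14, L=5
  J5: C=31, d=23, L=8
  J6: C=38, d=13, L=25
  J7: C=52, d=40, L=12
Lmax = max(-46, -9, -9, 5, 8, 25, 12)
= 25


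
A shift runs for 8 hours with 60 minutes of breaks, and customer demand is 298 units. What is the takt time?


Available = 8×60 - 60 = 420 min
Takt time = 420 / 298
= 1.41 min/unit


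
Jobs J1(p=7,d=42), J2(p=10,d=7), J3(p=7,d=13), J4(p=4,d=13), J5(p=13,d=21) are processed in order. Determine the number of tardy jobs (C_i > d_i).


Completion vs due date:
  J1: C=7, d=42 → on time
  J2: C=17, d=7 → TARDY
  J3: C=24, d=13 → TARDY
  J4: C=28, d=13 → TARDY
  J5: C=41, d=21 → TARDY
Tardy jobs: J2, J3, J4, J5
Count = 4


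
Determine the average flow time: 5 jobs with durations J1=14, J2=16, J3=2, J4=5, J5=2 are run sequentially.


Completion times:
  J1: completes at 14
  J2: completes at 30
  J3: completes at 32
  J4: completes at 37
  J5: completes at 39
Sum = 152
Average = 152/5
= 30.40


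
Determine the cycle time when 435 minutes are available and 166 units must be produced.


Cycle time = available time / demand
= 435 / 166
= 2.62 min/unit


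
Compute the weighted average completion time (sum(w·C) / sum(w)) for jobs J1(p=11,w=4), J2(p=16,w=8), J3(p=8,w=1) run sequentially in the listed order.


Completion times:
  J1: C=11, w×C=4×11=44
  J2: C=27, w×C=8×27=216
  J3: C=35, w×C=1×35=35
Sum w×C = 295
Sum w = 13
Weighted avg = 295/13
= 22.69


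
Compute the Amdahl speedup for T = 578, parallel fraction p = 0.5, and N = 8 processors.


Amdahl's law: T_p = T × ((1-p) + p/N)
= 578 × ((1-0.5) + 0.5/8)
= 578 × (0.50 + 0.0625)
= 578 × 0.5625
= 325.12
Speedup = 578/325.12
= 1.78×


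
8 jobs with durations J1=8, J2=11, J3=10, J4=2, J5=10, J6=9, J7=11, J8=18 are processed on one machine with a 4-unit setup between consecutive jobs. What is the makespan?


Makespan = Σ processing + (n-1) × setup
= (8 + 11 + 10 + 2 + 10 + 9 + 11 + 18) + (8-1)×4
= 79 + 28
= 107 time units


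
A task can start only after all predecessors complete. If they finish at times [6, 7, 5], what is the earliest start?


ES = max of all predecessor completion times
Predecessors: [6, 7, 5]
ES = max(6, 7, 5)
= 7


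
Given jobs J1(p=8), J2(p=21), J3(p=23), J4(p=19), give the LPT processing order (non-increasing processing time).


LPT: sort by longest processing time first
  J3: p=23
  J2: p=21
  J4: p=19
  J1: p=8
Order: J3 → J2 → J4 → J1


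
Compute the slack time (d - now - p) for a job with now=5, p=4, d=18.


Slack = due - current_time - processing
= 18 - 5 - 4
= 9


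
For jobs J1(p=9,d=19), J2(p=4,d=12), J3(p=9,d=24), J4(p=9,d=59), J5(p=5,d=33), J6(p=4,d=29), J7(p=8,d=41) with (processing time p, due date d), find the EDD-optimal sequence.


EDD: sort by earliest due date
  J2: d=12, p=4
  J1: d=19, p=9
  J3: d=24, p=9
  J6: d=29, p=4
  J5: d=33, p=5
  J7: d=41, p=8
  J4: d=59, p=9
Order: J2 → J1 → J3 → J6 → J5 → J7 → J4


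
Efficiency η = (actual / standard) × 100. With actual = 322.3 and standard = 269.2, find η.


Efficiency = (actual / standard) × 100
= (322.3 / 269.2) × 100
= 119.7%


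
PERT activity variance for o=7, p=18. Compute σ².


σ² = ((p - o) / 6)² = (p - o)² / 36
= (18 - 7)² / 36
= 11² / 36
= 121 / 36
= 3.3611


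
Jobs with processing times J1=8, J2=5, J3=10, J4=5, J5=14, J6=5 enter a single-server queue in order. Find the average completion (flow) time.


Completion times:
  J1: completes at 8
  J2: completes at 13
  J3: completes at 23
  J4: completes at 28
  J5: completes at 42
  J6: completes at 47
Sum = 161
Average = 161/6
= 26.83


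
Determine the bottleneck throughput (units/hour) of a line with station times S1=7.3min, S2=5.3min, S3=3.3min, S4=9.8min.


Bottleneck = longest station time
Station times: [7.3, 5.3, 3.3, 9.8]
Max = 9.8 min
Rate = 60 / 9.8
= 6.12 units/hour (bottleneck: 9.8min)


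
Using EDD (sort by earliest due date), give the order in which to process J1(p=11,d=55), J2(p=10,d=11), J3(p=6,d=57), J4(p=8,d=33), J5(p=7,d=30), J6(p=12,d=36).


EDD: sort by earliest due date
  J2: d=11, p=10
  J5: d=30, p=7
  J4: d=33, p=8
  J6: d=36, p=12
  J1: d=55, p=11
  J3: d=57, p=6
Order: J2 → J5 → J4 → J6 → J1 → J3


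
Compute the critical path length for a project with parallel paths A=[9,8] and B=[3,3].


Path A: 9 + 8 = 17
Path B: 3 + 3 = 6
Critical path = longest = max(17, 6)
= 17 (Path A)


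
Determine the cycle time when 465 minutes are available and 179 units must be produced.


Cycle time = available time / demand
= 465 / 179
= 2.60 min/unit


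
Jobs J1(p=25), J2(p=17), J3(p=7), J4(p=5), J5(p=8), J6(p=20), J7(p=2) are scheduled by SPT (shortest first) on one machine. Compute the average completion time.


SPT order: J7 → J4 → J3 → J5 → J2 → J6 → J1
Completion times:
  J7: C=2
  J4: C=7
  J3: C=14
  J5: C=22
  J2: C=39
  J6: C=59
  J1: C=84
Sum = 227, n = 7
Mean flow = 227/7
= 32.43


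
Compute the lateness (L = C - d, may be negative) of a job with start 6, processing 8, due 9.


Completion = 6 + 8 = 14
Lateness = C - d = 14 - 9
= 5


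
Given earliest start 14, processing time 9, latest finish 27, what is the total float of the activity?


EF = ES + duration = 14 + 9 = 23
LS = LF - duration = 27 - 9 = 18
Total Float = LF - EF = 27 - 23
(or LS - ES = 18 - 14)
= 4


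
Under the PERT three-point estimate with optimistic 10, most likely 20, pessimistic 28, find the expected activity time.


te = (o + 4m + p) / 6
= (10 + 4×20 + 28) / 6
= (10 + 80 + 28) / 6
= 118 / 6
= 19.67


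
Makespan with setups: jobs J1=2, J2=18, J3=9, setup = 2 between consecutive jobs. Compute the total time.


Makespan = Σ processing + (n-1) × setup
= (2 + 18 + 9) + (3-1)×2
= 29 + 4
= 33 time units


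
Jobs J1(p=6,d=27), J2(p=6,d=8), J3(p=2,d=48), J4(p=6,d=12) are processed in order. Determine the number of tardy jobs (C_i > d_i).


Completion vs due date:
  J1: C=6, d=27 → on time
  J2: C=12, d=8 → TARDY
  J3: C=14, d=48 → on time
  J4: C=20, d=12 → TARDY
Tardy jobs: J2, J4
Count = 2


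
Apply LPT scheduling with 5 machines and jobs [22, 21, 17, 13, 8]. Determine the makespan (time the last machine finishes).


Jobs (LPT sorted): [22, 21, 17, 13, 8]
Machines: 5
  J=22 → Machine 1 (load: 0+22=22)
  J=21 → Machine 2 (load: 0+21=21)
  J=17 → Machine 3 (load: 0+17=17)
  J=13 → Machine 4 (load: 0+13=13)
  J=8 → Machine 5 (load: 0+8=8)
Machine loads: [22, 21, 17, 13, 8]
Makespan = max = 22 time units


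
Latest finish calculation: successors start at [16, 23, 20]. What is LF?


LF = min of all successor start times
Successors start at: [16, 23, 20]
LF = min(16, 23, 20)
= 16


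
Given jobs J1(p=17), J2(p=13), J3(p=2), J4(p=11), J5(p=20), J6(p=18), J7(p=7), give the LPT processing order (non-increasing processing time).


LPT: sort by longest processing time first
  J5: p=20
  J6: p=18
  J1: p=17
  J2: p=13
  J4: p=11
  J7: p=7
  J3: p=2
Order: J5 → J6 → J1 → J2 → J4 → J7 → J3


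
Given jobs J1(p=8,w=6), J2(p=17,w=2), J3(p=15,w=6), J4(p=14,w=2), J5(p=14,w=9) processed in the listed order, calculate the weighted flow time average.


Completion times:
  J1: C=8, w×C=6×8=48
  J2: C=25, w×C=2×25=50
  J3: C=40, w×C=6×40=240
  J4: C=54, w×C=2×54=108
  J5: C=68, w×C=9×68=612
Sum w×C = 1058
Sum w = 25
Weighted avg = 1058/25
= 42.32


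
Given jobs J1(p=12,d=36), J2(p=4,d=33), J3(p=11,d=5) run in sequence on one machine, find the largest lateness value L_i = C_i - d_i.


Lateness per job (L = C - d):
  J1: C=12, d=36, L=-24
  J2: C=16, d=33, L=-17
  J3: C=27, d=5, L=22
Lmax = max(-24, -17, 22)
= 22


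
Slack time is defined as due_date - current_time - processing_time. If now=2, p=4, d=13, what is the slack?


Slack = due - current_time - processing
= 13 - 2 - 4
= 7


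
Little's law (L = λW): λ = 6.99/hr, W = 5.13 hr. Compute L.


Little's law: L = λ × W
= 6.99 × 5.13
= 35.86


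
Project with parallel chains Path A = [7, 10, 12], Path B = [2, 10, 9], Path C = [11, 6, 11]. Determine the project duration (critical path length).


Path A: 7 + 10 + 12 = 29
Path B: 2 + 10 + 9 = 21
Path C: 11 + 6 + 11 = 28
Critical path = longest = max(29, 21, 28)
= 29 (Path A)


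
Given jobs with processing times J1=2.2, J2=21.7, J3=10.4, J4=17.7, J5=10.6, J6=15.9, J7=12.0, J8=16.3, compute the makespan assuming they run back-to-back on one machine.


Sequential makespan: sum all processing times
= 2.2 + 21.7 + 10.4 + 17.7 + 10.6 + 15.9 + 12.0 + 16.3
= 106.8 time units
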